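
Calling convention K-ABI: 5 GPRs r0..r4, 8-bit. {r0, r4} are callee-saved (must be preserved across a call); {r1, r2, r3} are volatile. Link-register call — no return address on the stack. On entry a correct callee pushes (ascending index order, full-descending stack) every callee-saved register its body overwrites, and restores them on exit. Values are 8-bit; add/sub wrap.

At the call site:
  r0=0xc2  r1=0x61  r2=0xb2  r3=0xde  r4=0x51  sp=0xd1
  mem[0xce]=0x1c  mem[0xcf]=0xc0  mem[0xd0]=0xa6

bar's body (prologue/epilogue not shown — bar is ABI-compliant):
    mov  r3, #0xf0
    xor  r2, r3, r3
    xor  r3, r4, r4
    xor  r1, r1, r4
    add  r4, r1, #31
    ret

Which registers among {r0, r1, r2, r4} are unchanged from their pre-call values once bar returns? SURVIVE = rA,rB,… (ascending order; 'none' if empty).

SURVIVE = r0,r4

prologue: push r4 → mem[0xd0]=0x51, sp=0xd0
body[0] mov  r3, #0xf0 → r3=0xf0
body[1] xor  r2, r3, r3 → r2=0x00
body[2] xor  r3, r4, r4 → r3=0x00
body[3] xor  r1, r1, r4 → r1=0x30
body[4] add  r4, r1, #31 → r4=0x4f
epilogue: pop r4=0x51, sp=0xd1
r0: callee-saved, written=False
r1: caller-saved, written=True
r2: caller-saved, written=True
r4: callee-saved, written=True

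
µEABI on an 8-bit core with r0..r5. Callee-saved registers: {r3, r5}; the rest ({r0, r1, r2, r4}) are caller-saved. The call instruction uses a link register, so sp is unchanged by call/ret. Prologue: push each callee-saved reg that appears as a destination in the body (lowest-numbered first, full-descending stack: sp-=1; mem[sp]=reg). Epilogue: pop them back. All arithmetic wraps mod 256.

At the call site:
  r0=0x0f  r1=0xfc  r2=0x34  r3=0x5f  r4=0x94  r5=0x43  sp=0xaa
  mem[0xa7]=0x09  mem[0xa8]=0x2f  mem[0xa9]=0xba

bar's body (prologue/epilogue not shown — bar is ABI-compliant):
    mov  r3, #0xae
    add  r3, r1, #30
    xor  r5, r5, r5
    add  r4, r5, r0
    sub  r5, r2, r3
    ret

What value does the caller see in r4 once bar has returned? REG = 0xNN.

prologue: push r3 → mem[0xa9]=0x5f, sp=0xa9
prologue: push r5 → mem[0xa8]=0x43, sp=0xa8
body[0] mov  r3, #0xae → r3=0xae
body[1] add  r3, r1, #30 → r3=0x1a
body[2] xor  r5, r5, r5 → r5=0x00
body[3] add  r4, r5, r0 → r4=0x0f
body[4] sub  r5, r2, r3 → r5=0x1a
epilogue: pop r5=0x43, sp=0xa9
epilogue: pop r3=0x5f, sp=0xaa
r4 is caller-saved → body value

REG = 0x0f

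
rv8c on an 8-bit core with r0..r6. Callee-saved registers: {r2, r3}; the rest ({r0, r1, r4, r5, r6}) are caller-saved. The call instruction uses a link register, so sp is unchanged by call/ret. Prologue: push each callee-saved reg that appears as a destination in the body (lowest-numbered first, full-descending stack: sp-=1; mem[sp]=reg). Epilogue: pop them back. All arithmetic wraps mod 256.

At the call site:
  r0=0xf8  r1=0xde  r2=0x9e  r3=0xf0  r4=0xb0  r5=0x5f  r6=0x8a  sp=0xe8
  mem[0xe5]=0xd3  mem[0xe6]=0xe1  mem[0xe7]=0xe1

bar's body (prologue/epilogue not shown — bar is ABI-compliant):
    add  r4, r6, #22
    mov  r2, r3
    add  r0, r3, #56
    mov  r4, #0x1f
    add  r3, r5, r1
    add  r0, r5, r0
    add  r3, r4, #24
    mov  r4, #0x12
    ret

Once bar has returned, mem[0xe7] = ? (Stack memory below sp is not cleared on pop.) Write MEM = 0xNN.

prologue: push r2 → mem[0xe7]=0x9e, sp=0xe7
prologue: push r3 → mem[0xe6]=0xf0, sp=0xe6
body[0] add  r4, r6, #22 → r4=0xa0
body[1] mov  r2, r3 → r2=0xf0
body[2] add  r0, r3, #56 → r0=0x28
body[3] mov  r4, #0x1f → r4=0x1f
body[4] add  r3, r5, r1 → r3=0x3d
body[5] add  r0, r5, r0 → r0=0x87
body[6] add  r3, r4, #24 → r3=0x37
body[7] mov  r4, #0x12 → r4=0x12
epilogue: pop r3=0xf0, sp=0xe7
epilogue: pop r2=0x9e, sp=0xe8
prologue pushed ['r2', 'r3'] at ['0xe7', '0xe6']

MEM = 0x9e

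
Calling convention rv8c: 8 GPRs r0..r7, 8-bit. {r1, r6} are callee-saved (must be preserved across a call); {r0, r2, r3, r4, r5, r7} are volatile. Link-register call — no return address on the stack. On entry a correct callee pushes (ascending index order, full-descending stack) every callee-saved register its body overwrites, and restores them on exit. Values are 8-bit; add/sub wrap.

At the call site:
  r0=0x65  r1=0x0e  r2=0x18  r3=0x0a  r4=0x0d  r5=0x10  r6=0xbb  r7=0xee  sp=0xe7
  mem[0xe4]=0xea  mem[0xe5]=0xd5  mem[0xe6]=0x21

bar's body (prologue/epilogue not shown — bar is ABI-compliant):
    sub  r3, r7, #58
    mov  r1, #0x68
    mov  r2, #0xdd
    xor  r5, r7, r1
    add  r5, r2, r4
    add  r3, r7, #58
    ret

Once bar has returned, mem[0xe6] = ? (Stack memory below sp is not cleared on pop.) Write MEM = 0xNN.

MEM = 0x0e

prologue: push r1 → mem[0xe6]=0x0e, sp=0xe6
body[0] sub  r3, r7, #58 → r3=0xb4
body[1] mov  r1, #0x68 → r1=0x68
body[2] mov  r2, #0xdd → r2=0xdd
body[3] xor  r5, r7, r1 → r5=0x86
body[4] add  r5, r2, r4 → r5=0xea
body[5] add  r3, r7, #58 → r3=0x28
epilogue: pop r1=0x0e, sp=0xe7
prologue pushed ['r1'] at ['0xe6']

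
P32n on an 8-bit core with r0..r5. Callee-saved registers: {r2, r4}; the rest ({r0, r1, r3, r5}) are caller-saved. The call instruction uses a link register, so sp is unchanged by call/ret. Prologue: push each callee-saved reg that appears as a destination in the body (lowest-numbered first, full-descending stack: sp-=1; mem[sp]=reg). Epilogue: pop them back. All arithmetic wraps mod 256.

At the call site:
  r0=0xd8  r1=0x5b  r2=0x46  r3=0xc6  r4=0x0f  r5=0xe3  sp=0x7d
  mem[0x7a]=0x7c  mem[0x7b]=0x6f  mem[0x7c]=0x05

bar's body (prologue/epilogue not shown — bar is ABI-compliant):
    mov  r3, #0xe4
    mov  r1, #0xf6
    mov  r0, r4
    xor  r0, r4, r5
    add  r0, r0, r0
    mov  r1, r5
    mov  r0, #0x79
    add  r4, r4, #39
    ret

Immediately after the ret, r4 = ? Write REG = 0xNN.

REG = 0x0f

prologue: push r4 -> mem[0x7c]=0x0f, sp=0x7c
body[0] mov  r3, #0xe4 -> r3=0xe4
body[1] mov  r1, #0xf6 -> r1=0xf6
body[2] mov  r0, r4 -> r0=0x0f
body[3] xor  r0, r4, r5 -> r0=0xec
body[4] add  r0, r0, r0 -> r0=0xd8
body[5] mov  r1, r5 -> r1=0xe3
body[6] mov  r0, #0x79 -> r0=0x79
body[7] add  r4, r4, #39 -> r4=0x36
epilogue: pop r4=0x0f, sp=0x7d
r4 is callee-saved -> restored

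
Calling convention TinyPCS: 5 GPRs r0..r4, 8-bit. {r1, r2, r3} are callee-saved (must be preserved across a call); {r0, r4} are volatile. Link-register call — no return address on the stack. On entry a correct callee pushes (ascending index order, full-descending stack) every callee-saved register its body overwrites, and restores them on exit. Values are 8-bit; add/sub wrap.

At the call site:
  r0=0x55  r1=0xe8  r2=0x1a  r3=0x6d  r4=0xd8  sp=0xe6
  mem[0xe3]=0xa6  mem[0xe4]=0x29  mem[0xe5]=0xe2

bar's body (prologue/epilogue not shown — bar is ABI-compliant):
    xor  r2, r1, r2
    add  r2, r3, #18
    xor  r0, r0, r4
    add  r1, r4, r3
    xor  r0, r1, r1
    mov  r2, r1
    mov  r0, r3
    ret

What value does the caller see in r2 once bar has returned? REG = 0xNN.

prologue: push r1 → mem[0xe5]=0xe8, sp=0xe5
prologue: push r2 → mem[0xe4]=0x1a, sp=0xe4
body[0] xor  r2, r1, r2 → r2=0xf2
body[1] add  r2, r3, #18 → r2=0x7f
body[2] xor  r0, r0, r4 → r0=0x8d
body[3] add  r1, r4, r3 → r1=0x45
body[4] xor  r0, r1, r1 → r0=0x00
body[5] mov  r2, r1 → r2=0x45
body[6] mov  r0, r3 → r0=0x6d
epilogue: pop r2=0x1a, sp=0xe5
epilogue: pop r1=0xe8, sp=0xe6
r2 is callee-saved → restored

REG = 0x1a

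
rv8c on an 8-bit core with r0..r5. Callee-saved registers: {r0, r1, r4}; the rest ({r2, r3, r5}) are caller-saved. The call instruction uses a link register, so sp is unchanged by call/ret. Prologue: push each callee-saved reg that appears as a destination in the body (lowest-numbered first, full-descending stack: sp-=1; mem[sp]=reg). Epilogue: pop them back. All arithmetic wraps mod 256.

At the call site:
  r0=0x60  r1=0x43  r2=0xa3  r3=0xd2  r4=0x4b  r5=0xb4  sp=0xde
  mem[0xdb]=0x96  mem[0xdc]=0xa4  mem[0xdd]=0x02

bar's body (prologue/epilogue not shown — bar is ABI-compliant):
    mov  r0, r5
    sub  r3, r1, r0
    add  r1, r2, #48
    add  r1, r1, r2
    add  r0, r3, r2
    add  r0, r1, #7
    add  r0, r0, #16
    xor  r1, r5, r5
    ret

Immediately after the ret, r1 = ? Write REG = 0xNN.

REG = 0x43

prologue: push r0 → mem[0xdd]=0x60, sp=0xdd
prologue: push r1 → mem[0xdc]=0x43, sp=0xdc
body[0] mov  r0, r5 → r0=0xb4
body[1] sub  r3, r1, r0 → r3=0x8f
body[2] add  r1, r2, #48 → r1=0xd3
body[3] add  r1, r1, r2 → r1=0x76
body[4] add  r0, r3, r2 → r0=0x32
body[5] add  r0, r1, #7 → r0=0x7d
body[6] add  r0, r0, #16 → r0=0x8d
body[7] xor  r1, r5, r5 → r1=0x00
epilogue: pop r1=0x43, sp=0xdd
epilogue: pop r0=0x60, sp=0xde
r1 is callee-saved → restored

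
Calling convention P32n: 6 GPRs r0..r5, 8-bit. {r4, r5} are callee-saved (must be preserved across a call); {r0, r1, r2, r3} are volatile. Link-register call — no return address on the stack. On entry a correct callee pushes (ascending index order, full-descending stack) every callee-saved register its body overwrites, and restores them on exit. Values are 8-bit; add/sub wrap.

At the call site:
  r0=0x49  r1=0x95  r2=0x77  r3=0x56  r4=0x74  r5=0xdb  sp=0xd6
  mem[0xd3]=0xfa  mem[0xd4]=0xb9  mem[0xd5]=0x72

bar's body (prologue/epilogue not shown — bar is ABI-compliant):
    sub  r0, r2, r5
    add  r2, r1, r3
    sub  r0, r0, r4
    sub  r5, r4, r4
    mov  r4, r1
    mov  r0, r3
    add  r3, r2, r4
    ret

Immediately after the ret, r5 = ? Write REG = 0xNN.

prologue: push r4 → mem[0xd5]=0x74, sp=0xd5
prologue: push r5 → mem[0xd4]=0xdb, sp=0xd4
body[0] sub  r0, r2, r5 → r0=0x9c
body[1] add  r2, r1, r3 → r2=0xeb
body[2] sub  r0, r0, r4 → r0=0x28
body[3] sub  r5, r4, r4 → r5=0x00
body[4] mov  r4, r1 → r4=0x95
body[5] mov  r0, r3 → r0=0x56
body[6] add  r3, r2, r4 → r3=0x80
epilogue: pop r5=0xdb, sp=0xd5
epilogue: pop r4=0x74, sp=0xd6
r5 is callee-saved → restored

REG = 0xdb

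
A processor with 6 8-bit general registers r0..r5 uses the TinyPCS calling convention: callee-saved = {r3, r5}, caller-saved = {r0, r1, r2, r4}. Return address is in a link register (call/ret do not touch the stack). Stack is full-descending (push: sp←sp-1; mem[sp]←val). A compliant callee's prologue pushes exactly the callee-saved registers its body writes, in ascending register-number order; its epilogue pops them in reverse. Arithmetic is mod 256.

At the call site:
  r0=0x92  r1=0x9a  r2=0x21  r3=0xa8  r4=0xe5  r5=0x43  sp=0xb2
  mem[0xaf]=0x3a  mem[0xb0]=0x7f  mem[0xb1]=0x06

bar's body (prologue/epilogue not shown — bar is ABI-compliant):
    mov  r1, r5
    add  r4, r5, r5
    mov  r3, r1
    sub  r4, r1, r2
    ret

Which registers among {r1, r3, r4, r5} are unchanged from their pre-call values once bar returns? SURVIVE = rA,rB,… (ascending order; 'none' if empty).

prologue: push r3 -> mem[0xb1]=0xa8, sp=0xb1
body[0] mov  r1, r5 -> r1=0x43
body[1] add  r4, r5, r5 -> r4=0x86
body[2] mov  r3, r1 -> r3=0x43
body[3] sub  r4, r1, r2 -> r4=0x22
epilogue: pop r3=0xa8, sp=0xb2
r1: caller-saved, written=True
r3: callee-saved, written=True
r4: caller-saved, written=True
r5: callee-saved, written=False

SURVIVE = r3,r5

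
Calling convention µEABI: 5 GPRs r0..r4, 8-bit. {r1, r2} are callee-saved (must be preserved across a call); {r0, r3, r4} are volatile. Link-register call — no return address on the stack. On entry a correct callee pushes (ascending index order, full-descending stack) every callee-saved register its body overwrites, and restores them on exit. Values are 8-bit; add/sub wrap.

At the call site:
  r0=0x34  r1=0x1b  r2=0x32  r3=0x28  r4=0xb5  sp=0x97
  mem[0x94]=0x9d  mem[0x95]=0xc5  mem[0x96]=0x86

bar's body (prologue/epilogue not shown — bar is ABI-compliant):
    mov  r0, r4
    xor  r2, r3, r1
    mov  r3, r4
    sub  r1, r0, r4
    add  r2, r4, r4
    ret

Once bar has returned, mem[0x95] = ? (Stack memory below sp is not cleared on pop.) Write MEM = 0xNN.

prologue: push r1 → mem[0x96]=0x1b, sp=0x96
prologue: push r2 → mem[0x95]=0x32, sp=0x95
body[0] mov  r0, r4 → r0=0xb5
body[1] xor  r2, r3, r1 → r2=0x33
body[2] mov  r3, r4 → r3=0xb5
body[3] sub  r1, r0, r4 → r1=0x00
body[4] add  r2, r4, r4 → r2=0x6a
epilogue: pop r2=0x32, sp=0x96
epilogue: pop r1=0x1b, sp=0x97
prologue pushed ['r1', 'r2'] at ['0x96', '0x95']

MEM = 0x32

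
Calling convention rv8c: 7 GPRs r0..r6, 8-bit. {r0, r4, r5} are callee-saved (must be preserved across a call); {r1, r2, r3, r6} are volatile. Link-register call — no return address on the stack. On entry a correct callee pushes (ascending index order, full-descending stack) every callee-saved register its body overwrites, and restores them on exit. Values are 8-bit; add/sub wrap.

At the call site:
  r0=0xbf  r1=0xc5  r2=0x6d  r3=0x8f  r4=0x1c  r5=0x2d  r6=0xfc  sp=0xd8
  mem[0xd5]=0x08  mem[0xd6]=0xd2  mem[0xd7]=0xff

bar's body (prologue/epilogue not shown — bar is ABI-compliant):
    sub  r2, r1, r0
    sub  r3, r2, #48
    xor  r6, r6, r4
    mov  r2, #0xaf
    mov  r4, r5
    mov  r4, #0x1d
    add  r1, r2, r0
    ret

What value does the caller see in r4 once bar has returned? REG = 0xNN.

prologue: push r4 -> mem[0xd7]=0x1c, sp=0xd7
body[0] sub  r2, r1, r0 -> r2=0x06
body[1] sub  r3, r2, #48 -> r3=0xd6
body[2] xor  r6, r6, r4 -> r6=0xe0
body[3] mov  r2, #0xaf -> r2=0xaf
body[4] mov  r4, r5 -> r4=0x2d
body[5] mov  r4, #0x1d -> r4=0x1d
body[6] add  r1, r2, r0 -> r1=0x6e
epilogue: pop r4=0x1c, sp=0xd8
r4 is callee-saved -> restored

REG = 0x1c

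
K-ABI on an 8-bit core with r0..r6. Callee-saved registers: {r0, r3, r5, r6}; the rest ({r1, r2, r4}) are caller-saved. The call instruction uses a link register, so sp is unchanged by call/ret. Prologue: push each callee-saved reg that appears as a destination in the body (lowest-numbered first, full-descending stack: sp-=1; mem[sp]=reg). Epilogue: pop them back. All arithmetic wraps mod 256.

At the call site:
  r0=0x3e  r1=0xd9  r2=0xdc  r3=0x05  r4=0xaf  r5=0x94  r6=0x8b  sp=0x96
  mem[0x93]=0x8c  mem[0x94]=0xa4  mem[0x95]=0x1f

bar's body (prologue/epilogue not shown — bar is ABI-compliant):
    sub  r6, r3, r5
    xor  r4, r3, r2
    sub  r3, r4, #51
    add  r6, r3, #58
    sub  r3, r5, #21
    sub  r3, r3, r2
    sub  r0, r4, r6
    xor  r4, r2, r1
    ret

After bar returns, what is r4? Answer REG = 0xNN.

prologue: push r0 -> mem[0x95]=0x3e, sp=0x95
prologue: push r3 -> mem[0x94]=0x05, sp=0x94
prologue: push r6 -> mem[0x93]=0x8b, sp=0x93
body[0] sub  r6, r3, r5 -> r6=0x71
body[1] xor  r4, r3, r2 -> r4=0xd9
body[2] sub  r3, r4, #51 -> r3=0xa6
body[3] add  r6, r3, #58 -> r6=0xe0
body[4] sub  r3, r5, #21 -> r3=0x7f
body[5] sub  r3, r3, r2 -> r3=0xa3
body[6] sub  r0, r4, r6 -> r0=0xf9
body[7] xor  r4, r2, r1 -> r4=0x05
epilogue: pop r6=0x8b, sp=0x94
epilogue: pop r3=0x05, sp=0x95
epilogue: pop r0=0x3e, sp=0x96
r4 is caller-saved -> body value

REG = 0x05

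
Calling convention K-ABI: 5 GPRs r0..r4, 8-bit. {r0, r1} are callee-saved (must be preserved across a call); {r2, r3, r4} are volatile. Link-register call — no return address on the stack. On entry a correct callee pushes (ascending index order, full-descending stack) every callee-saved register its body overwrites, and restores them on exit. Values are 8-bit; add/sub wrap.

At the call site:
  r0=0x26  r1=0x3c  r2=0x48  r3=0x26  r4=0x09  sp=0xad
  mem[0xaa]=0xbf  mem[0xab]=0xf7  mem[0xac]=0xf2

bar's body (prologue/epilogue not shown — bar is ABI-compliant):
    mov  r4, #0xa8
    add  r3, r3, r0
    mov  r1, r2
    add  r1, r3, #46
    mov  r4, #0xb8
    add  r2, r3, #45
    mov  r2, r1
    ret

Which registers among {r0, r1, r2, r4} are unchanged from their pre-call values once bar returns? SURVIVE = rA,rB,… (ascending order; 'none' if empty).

prologue: push r1 -> mem[0xac]=0x3c, sp=0xac
body[0] mov  r4, #0xa8 -> r4=0xa8
body[1] add  r3, r3, r0 -> r3=0x4c
body[2] mov  r1, r2 -> r1=0x48
body[3] add  r1, r3, #46 -> r1=0x7a
body[4] mov  r4, #0xb8 -> r4=0xb8
body[5] add  r2, r3, #45 -> r2=0x79
body[6] mov  r2, r1 -> r2=0x7a
epilogue: pop r1=0x3c, sp=0xad
r0: callee-saved, written=False
r1: callee-saved, written=True
r2: caller-saved, written=True
r4: caller-saved, written=True

SURVIVE = r0,r1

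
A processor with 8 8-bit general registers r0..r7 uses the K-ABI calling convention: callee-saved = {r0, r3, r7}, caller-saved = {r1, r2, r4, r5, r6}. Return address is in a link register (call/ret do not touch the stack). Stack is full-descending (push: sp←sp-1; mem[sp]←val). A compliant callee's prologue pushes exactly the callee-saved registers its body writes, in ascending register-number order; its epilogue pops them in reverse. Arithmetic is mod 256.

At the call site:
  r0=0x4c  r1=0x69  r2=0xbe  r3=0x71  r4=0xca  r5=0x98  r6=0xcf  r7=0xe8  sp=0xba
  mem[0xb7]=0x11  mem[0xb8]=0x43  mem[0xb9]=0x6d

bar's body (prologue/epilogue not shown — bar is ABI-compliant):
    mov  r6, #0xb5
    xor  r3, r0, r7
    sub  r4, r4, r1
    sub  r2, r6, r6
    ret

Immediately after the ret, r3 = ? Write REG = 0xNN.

REG = 0x71

prologue: push r3 → mem[0xb9]=0x71, sp=0xb9
body[0] mov  r6, #0xb5 → r6=0xb5
body[1] xor  r3, r0, r7 → r3=0xa4
body[2] sub  r4, r4, r1 → r4=0x61
body[3] sub  r2, r6, r6 → r2=0x00
epilogue: pop r3=0x71, sp=0xba
r3 is callee-saved → restored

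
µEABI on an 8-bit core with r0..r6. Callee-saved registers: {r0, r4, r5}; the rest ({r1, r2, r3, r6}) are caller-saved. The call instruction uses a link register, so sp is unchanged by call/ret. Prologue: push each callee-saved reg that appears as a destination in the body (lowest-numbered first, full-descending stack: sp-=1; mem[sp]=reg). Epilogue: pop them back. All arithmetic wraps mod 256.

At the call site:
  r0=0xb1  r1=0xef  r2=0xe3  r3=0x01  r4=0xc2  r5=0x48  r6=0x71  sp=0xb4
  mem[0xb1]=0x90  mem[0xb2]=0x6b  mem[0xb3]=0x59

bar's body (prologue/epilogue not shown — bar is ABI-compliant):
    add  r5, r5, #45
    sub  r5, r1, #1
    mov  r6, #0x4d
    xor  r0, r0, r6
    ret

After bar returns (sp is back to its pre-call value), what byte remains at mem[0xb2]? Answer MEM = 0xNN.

prologue: push r0 → mem[0xb3]=0xb1, sp=0xb3
prologue: push r5 → mem[0xb2]=0x48, sp=0xb2
body[0] add  r5, r5, #45 → r5=0x75
body[1] sub  r5, r1, #1 → r5=0xee
body[2] mov  r6, #0x4d → r6=0x4d
body[3] xor  r0, r0, r6 → r0=0xfc
epilogue: pop r5=0x48, sp=0xb3
epilogue: pop r0=0xb1, sp=0xb4
prologue pushed ['r0', 'r5'] at ['0xb3', '0xb2']

MEM = 0x48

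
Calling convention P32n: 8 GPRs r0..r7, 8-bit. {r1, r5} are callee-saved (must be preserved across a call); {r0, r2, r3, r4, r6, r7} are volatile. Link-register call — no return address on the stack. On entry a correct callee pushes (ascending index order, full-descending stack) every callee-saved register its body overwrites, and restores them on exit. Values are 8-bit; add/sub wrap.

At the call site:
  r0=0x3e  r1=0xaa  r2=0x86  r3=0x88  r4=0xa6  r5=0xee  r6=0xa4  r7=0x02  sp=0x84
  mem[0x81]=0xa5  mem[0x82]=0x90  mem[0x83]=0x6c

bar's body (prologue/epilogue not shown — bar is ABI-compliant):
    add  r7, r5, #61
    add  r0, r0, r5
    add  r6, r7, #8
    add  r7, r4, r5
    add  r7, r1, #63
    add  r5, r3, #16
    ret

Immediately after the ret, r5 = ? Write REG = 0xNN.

prologue: push r5 → mem[0x83]=0xee, sp=0x83
body[0] add  r7, r5, #61 → r7=0x2b
body[1] add  r0, r0, r5 → r0=0x2c
body[2] add  r6, r7, #8 → r6=0x33
body[3] add  r7, r4, r5 → r7=0x94
body[4] add  r7, r1, #63 → r7=0xe9
body[5] add  r5, r3, #16 → r5=0x98
epilogue: pop r5=0xee, sp=0x84
r5 is callee-saved → restored

REG = 0xee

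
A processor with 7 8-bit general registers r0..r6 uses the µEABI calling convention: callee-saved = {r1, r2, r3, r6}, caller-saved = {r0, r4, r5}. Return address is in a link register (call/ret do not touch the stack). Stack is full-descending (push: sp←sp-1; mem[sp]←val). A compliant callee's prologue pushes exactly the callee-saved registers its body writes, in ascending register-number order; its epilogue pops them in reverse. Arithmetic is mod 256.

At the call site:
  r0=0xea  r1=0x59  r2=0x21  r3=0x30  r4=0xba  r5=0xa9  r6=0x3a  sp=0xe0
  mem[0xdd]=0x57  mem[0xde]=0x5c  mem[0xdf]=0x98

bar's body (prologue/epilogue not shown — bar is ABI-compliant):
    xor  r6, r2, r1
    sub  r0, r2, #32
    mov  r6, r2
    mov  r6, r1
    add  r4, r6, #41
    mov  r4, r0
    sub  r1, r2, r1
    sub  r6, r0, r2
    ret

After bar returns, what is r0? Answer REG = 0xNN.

REG = 0x01

prologue: push r1 → mem[0xdf]=0x59, sp=0xdf
prologue: push r6 → mem[0xde]=0x3a, sp=0xde
body[0] xor  r6, r2, r1 → r6=0x78
body[1] sub  r0, r2, #32 → r0=0x01
body[2] mov  r6, r2 → r6=0x21
body[3] mov  r6, r1 → r6=0x59
body[4] add  r4, r6, #41 → r4=0x82
body[5] mov  r4, r0 → r4=0x01
body[6] sub  r1, r2, r1 → r1=0xc8
body[7] sub  r6, r0, r2 → r6=0xe0
epilogue: pop r6=0x3a, sp=0xdf
epilogue: pop r1=0x59, sp=0xe0
r0 is caller-saved → body value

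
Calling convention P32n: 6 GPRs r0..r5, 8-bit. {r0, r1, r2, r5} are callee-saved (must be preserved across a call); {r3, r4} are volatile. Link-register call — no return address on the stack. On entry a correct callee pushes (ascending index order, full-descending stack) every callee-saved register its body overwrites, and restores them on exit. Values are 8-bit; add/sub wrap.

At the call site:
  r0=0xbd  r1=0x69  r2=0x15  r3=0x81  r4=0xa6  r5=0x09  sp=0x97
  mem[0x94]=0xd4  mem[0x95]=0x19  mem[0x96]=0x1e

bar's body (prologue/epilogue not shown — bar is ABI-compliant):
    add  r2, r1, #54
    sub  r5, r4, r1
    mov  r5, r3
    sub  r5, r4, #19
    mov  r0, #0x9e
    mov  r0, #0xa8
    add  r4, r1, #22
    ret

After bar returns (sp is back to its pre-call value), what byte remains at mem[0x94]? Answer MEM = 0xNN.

MEM = 0x09

prologue: push r0 -> mem[0x96]=0xbd, sp=0x96
prologue: push r2 -> mem[0x95]=0x15, sp=0x95
prologue: push r5 -> mem[0x94]=0x09, sp=0x94
body[0] add  r2, r1, #54 -> r2=0x9f
body[1] sub  r5, r4, r1 -> r5=0x3d
body[2] mov  r5, r3 -> r5=0x81
body[3] sub  r5, r4, #19 -> r5=0x93
body[4] mov  r0, #0x9e -> r0=0x9e
body[5] mov  r0, #0xa8 -> r0=0xa8
body[6] add  r4, r1, #22 -> r4=0x7f
epilogue: pop r5=0x09, sp=0x95
epilogue: pop r2=0x15, sp=0x96
epilogue: pop r0=0xbd, sp=0x97
prologue pushed ['r0', 'r2', 'r5'] at ['0x96', '0x95', '0x94']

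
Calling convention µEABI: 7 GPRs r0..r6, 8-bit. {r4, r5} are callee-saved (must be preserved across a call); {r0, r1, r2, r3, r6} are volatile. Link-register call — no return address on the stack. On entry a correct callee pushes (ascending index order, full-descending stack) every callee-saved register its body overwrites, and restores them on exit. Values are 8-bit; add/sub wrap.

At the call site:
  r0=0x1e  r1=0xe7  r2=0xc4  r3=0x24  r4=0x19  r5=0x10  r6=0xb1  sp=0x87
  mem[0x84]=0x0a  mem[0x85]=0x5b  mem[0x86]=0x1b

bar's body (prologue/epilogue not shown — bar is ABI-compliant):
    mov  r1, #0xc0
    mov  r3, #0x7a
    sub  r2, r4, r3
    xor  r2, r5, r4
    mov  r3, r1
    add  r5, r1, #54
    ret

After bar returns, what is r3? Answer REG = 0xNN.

prologue: push r5 → mem[0x86]=0x10, sp=0x86
body[0] mov  r1, #0xc0 → r1=0xc0
body[1] mov  r3, #0x7a → r3=0x7a
body[2] sub  r2, r4, r3 → r2=0x9f
body[3] xor  r2, r5, r4 → r2=0x09
body[4] mov  r3, r1 → r3=0xc0
body[5] add  r5, r1, #54 → r5=0xf6
epilogue: pop r5=0x10, sp=0x87
r3 is caller-saved → body value

REG = 0xc0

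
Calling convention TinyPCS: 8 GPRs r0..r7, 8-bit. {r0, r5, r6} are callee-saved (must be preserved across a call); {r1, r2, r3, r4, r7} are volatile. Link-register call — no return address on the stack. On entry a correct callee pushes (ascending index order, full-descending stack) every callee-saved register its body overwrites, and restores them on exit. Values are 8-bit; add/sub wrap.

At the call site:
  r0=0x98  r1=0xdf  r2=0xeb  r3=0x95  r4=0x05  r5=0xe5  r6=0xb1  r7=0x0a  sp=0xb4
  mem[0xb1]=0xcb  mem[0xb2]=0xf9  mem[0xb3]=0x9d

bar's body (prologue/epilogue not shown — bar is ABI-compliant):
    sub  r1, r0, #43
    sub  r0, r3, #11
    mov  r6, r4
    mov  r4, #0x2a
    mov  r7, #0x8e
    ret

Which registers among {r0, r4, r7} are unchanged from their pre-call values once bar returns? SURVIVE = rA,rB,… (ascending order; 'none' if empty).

prologue: push r0 -> mem[0xb3]=0x98, sp=0xb3
prologue: push r6 -> mem[0xb2]=0xb1, sp=0xb2
body[0] sub  r1, r0, #43 -> r1=0x6d
body[1] sub  r0, r3, #11 -> r0=0x8a
body[2] mov  r6, r4 -> r6=0x05
body[3] mov  r4, #0x2a -> r4=0x2a
body[4] mov  r7, #0x8e -> r7=0x8e
epilogue: pop r6=0xb1, sp=0xb3
epilogue: pop r0=0x98, sp=0xb4
r0: callee-saved, written=True
r4: caller-saved, written=True
r7: caller-saved, written=True

SURVIVE = r0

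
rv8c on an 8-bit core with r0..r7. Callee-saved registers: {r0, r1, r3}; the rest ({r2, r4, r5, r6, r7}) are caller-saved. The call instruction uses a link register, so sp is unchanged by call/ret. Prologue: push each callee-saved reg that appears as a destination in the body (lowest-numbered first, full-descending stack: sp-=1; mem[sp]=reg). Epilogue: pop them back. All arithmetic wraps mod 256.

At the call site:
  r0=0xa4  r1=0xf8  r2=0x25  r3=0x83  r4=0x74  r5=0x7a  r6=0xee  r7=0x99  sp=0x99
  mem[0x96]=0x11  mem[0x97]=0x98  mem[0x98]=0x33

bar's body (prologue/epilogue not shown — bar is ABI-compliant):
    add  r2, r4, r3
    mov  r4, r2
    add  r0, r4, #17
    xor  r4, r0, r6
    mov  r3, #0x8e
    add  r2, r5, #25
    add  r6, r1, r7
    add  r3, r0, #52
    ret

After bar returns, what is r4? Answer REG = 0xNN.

REG = 0xe6

prologue: push r0 → mem[0x98]=0xa4, sp=0x98
prologue: push r3 → mem[0x97]=0x83, sp=0x97
body[0] add  r2, r4, r3 → r2=0xf7
body[1] mov  r4, r2 → r4=0xf7
body[2] add  r0, r4, #17 → r0=0x08
body[3] xor  r4, r0, r6 → r4=0xe6
body[4] mov  r3, #0x8e → r3=0x8e
body[5] add  r2, r5, #25 → r2=0x93
body[6] add  r6, r1, r7 → r6=0x91
body[7] add  r3, r0, #52 → r3=0x3c
epilogue: pop r3=0x83, sp=0x98
epilogue: pop r0=0xa4, sp=0x99
r4 is caller-saved → body value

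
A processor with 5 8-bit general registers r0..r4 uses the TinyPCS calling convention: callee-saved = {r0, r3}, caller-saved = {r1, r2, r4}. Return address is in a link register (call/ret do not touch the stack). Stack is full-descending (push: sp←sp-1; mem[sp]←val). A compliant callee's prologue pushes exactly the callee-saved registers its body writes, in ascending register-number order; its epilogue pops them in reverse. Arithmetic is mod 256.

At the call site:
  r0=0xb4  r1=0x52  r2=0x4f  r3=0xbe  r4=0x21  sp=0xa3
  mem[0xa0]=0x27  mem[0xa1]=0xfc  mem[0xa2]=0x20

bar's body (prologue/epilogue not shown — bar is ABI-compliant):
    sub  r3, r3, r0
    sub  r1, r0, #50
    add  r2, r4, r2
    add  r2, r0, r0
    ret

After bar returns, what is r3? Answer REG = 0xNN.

REG = 0xbe

prologue: push r3 -> mem[0xa2]=0xbe, sp=0xa2
body[0] sub  r3, r3, r0 -> r3=0x0a
body[1] sub  r1, r0, #50 -> r1=0x82
body[2] add  r2, r4, r2 -> r2=0x70
body[3] add  r2, r0, r0 -> r2=0x68
epilogue: pop r3=0xbe, sp=0xa3
r3 is callee-saved -> restored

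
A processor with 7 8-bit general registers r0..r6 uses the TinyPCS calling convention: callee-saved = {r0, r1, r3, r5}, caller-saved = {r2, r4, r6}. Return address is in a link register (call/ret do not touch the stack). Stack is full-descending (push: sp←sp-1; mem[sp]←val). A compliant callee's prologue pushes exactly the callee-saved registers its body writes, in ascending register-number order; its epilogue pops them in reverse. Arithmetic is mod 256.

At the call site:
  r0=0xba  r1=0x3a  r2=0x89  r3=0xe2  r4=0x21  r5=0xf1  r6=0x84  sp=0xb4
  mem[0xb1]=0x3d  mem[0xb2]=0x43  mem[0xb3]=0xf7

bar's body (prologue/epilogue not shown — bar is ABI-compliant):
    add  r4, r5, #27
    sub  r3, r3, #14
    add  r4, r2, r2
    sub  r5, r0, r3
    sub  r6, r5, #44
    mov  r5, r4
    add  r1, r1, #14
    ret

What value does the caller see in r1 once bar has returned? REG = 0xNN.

REG = 0x3a

prologue: push r1 -> mem[0xb3]=0x3a, sp=0xb3
prologue: push r3 -> mem[0xb2]=0xe2, sp=0xb2
prologue: push r5 -> mem[0xb1]=0xf1, sp=0xb1
body[0] add  r4, r5, #27 -> r4=0x0c
body[1] sub  r3, r3, #14 -> r3=0xd4
body[2] add  r4, r2, r2 -> r4=0x12
body[3] sub  r5, r0, r3 -> r5=0xe6
body[4] sub  r6, r5, #44 -> r6=0xba
body[5] mov  r5, r4 -> r5=0x12
body[6] add  r1, r1, #14 -> r1=0x48
epilogue: pop r5=0xf1, sp=0xb2
epilogue: pop r3=0xe2, sp=0xb3
epilogue: pop r1=0x3a, sp=0xb4
r1 is callee-saved -> restored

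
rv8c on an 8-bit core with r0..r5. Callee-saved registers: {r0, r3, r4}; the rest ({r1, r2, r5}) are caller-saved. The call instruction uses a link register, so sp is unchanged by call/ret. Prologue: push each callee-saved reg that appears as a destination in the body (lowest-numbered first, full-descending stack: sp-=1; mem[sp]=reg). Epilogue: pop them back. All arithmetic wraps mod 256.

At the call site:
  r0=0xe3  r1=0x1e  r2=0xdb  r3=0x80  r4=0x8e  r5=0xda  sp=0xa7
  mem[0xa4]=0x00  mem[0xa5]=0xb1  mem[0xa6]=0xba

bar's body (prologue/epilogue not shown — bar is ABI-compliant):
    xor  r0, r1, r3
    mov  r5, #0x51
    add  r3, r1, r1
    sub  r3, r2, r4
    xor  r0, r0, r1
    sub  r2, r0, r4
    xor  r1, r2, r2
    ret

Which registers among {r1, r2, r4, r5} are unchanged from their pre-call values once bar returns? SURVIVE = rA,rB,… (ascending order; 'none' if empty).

prologue: push r0 -> mem[0xa6]=0xe3, sp=0xa6
prologue: push r3 -> mem[0xa5]=0x80, sp=0xa5
body[0] xor  r0, r1, r3 -> r0=0x9e
body[1] mov  r5, #0x51 -> r5=0x51
body[2] add  r3, r1, r1 -> r3=0x3c
body[3] sub  r3, r2, r4 -> r3=0x4d
body[4] xor  r0, r0, r1 -> r0=0x80
body[5] sub  r2, r0, r4 -> r2=0xf2
body[6] xor  r1, r2, r2 -> r1=0x00
epilogue: pop r3=0x80, sp=0xa6
epilogue: pop r0=0xe3, sp=0xa7
r1: caller-saved, written=True
r2: caller-saved, written=True
r4: callee-saved, written=False
r5: caller-saved, written=True

SURVIVE = r4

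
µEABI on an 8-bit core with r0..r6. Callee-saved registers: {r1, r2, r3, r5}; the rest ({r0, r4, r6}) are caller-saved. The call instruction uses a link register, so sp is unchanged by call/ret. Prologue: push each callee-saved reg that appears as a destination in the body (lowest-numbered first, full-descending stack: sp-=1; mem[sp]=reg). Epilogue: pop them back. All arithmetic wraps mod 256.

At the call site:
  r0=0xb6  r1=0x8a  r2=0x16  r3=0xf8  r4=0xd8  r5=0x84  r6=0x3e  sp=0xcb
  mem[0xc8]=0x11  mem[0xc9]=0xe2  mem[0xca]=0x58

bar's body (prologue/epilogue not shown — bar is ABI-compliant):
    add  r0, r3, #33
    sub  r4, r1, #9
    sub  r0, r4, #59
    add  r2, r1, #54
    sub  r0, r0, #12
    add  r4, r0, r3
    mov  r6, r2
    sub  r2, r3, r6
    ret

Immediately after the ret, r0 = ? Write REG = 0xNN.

REG = 0x3a

prologue: push r2 → mem[0xca]=0x16, sp=0xca
body[0] add  r0, r3, #33 → r0=0x19
body[1] sub  r4, r1, #9 → r4=0x81
body[2] sub  r0, r4, #59 → r0=0x46
body[3] add  r2, r1, #54 → r2=0xc0
body[4] sub  r0, r0, #12 → r0=0x3a
body[5] add  r4, r0, r3 → r4=0x32
body[6] mov  r6, r2 → r6=0xc0
body[7] sub  r2, r3, r6 → r2=0x38
epilogue: pop r2=0x16, sp=0xcb
r0 is caller-saved → body value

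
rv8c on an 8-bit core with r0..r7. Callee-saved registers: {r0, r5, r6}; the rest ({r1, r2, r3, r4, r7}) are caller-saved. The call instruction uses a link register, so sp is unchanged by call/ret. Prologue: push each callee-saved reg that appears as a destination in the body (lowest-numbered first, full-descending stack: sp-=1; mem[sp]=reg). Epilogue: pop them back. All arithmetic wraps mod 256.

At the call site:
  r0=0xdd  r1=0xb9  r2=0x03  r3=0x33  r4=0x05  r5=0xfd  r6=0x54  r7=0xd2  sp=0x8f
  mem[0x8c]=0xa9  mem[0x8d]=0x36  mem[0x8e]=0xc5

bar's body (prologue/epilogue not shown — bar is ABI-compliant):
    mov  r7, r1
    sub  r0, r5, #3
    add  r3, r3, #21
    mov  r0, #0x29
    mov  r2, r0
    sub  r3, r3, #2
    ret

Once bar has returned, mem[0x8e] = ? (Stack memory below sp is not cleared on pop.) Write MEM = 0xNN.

prologue: push r0 -> mem[0x8e]=0xdd, sp=0x8e
body[0] mov  r7, r1 -> r7=0xb9
body[1] sub  r0, r5, #3 -> r0=0xfa
body[2] add  r3, r3, #21 -> r3=0x48
body[3] mov  r0, #0x29 -> r0=0x29
body[4] mov  r2, r0 -> r2=0x29
body[5] sub  r3, r3, #2 -> r3=0x46
epilogue: pop r0=0xdd, sp=0x8f
prologue pushed ['r0'] at ['0x8e']

MEM = 0xdd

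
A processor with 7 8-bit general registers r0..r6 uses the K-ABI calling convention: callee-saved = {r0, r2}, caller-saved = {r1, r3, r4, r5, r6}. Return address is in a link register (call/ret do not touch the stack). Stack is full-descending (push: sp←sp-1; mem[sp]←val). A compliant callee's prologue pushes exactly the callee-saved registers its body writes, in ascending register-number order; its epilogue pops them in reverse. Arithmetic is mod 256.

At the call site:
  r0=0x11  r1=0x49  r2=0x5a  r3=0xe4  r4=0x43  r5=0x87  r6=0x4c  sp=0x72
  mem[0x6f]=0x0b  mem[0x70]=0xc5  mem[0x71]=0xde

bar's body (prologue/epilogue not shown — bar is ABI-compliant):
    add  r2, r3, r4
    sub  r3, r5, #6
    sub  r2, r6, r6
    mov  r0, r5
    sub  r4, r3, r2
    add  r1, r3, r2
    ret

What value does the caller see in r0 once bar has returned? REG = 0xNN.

REG = 0x11

prologue: push r0 -> mem[0x71]=0x11, sp=0x71
prologue: push r2 -> mem[0x70]=0x5a, sp=0x70
body[0] add  r2, r3, r4 -> r2=0x27
body[1] sub  r3, r5, #6 -> r3=0x81
body[2] sub  r2, r6, r6 -> r2=0x00
body[3] mov  r0, r5 -> r0=0x87
body[4] sub  r4, r3, r2 -> r4=0x81
body[5] add  r1, r3, r2 -> r1=0x81
epilogue: pop r2=0x5a, sp=0x71
epilogue: pop r0=0x11, sp=0x72
r0 is callee-saved -> restored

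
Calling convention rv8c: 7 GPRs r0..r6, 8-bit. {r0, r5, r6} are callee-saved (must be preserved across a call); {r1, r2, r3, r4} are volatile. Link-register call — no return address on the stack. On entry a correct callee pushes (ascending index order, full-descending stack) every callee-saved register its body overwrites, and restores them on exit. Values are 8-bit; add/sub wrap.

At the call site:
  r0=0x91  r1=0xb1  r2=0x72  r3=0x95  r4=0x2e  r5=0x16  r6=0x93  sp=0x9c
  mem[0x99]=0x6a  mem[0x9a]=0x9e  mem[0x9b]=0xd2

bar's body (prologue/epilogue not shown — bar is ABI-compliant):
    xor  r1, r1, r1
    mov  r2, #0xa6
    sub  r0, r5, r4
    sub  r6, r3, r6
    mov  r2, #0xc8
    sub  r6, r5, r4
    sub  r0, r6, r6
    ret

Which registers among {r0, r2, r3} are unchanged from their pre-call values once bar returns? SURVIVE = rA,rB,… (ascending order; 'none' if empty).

SURVIVE = r0,r3

prologue: push r0 → mem[0x9b]=0x91, sp=0x9b
prologue: push r6 → mem[0x9a]=0x93, sp=0x9a
body[0] xor  r1, r1, r1 → r1=0x00
body[1] mov  r2, #0xa6 → r2=0xa6
body[2] sub  r0, r5, r4 → r0=0xe8
body[3] sub  r6, r3, r6 → r6=0x02
body[4] mov  r2, #0xc8 → r2=0xc8
body[5] sub  r6, r5, r4 → r6=0xe8
body[6] sub  r0, r6, r6 → r0=0x00
epilogue: pop r6=0x93, sp=0x9b
epilogue: pop r0=0x91, sp=0x9c
r0: callee-saved, written=True
r2: caller-saved, written=True
r3: caller-saved, written=False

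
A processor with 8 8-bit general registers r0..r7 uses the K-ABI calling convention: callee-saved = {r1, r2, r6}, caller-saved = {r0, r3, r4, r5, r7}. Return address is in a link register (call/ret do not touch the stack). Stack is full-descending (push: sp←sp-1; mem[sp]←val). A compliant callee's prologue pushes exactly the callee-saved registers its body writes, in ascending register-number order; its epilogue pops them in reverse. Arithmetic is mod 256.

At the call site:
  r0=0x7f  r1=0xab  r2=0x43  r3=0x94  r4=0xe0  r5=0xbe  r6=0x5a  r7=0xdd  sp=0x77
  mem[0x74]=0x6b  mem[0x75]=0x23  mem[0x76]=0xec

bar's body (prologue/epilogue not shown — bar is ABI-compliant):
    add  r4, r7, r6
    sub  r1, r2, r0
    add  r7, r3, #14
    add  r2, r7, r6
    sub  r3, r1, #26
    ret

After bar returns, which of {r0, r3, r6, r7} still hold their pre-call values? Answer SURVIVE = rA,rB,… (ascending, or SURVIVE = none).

SURVIVE = r0,r6

prologue: push r1 -> mem[0x76]=0xab, sp=0x76
prologue: push r2 -> mem[0x75]=0x43, sp=0x75
body[0] add  r4, r7, r6 -> r4=0x37
body[1] sub  r1, r2, r0 -> r1=0xc4
body[2] add  r7, r3, #14 -> r7=0xa2
body[3] add  r2, r7, r6 -> r2=0xfc
body[4] sub  r3, r1, #26 -> r3=0xaa
epilogue: pop r2=0x43, sp=0x76
epilogue: pop r1=0xab, sp=0x77
r0: caller-saved, written=False
r3: caller-saved, written=True
r6: callee-saved, written=False
r7: caller-saved, written=True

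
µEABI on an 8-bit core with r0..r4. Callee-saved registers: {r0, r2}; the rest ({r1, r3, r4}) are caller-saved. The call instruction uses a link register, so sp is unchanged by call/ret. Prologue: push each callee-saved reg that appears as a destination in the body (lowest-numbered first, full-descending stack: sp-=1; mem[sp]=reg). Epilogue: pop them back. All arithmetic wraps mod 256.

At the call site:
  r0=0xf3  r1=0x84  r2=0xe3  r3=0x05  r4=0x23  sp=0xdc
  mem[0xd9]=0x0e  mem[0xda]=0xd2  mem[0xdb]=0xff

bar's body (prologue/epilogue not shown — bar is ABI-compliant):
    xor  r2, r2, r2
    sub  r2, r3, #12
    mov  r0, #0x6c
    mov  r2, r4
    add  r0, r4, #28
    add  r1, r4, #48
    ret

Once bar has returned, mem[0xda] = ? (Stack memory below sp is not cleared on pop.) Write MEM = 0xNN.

prologue: push r0 -> mem[0xdb]=0xf3, sp=0xdb
prologue: push r2 -> mem[0xda]=0xe3, sp=0xda
body[0] xor  r2, r2, r2 -> r2=0x00
body[1] sub  r2, r3, #12 -> r2=0xf9
body[2] mov  r0, #0x6c -> r0=0x6c
body[3] mov  r2, r4 -> r2=0x23
body[4] add  r0, r4, #28 -> r0=0x3f
body[5] add  r1, r4, #48 -> r1=0x53
epilogue: pop r2=0xe3, sp=0xdb
epilogue: pop r0=0xf3, sp=0xdc
prologue pushed ['r0', 'r2'] at ['0xdb', '0xda']

MEM = 0xe3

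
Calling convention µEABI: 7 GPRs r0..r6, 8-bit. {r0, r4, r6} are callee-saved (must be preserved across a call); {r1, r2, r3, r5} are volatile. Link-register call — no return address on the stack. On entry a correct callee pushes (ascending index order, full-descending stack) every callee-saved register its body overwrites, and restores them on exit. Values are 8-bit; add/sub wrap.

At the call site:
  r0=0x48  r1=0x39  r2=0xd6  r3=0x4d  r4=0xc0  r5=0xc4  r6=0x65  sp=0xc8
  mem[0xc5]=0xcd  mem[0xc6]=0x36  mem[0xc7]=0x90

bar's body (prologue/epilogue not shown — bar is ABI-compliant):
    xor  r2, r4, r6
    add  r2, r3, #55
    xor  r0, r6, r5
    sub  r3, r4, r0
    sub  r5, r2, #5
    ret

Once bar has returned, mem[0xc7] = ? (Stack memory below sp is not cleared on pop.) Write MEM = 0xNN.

MEM = 0x48

prologue: push r0 -> mem[0xc7]=0x48, sp=0xc7
body[0] xor  r2, r4, r6 -> r2=0xa5
body[1] add  r2, r3, #55 -> r2=0x84
body[2] xor  r0, r6, r5 -> r0=0xa1
body[3] sub  r3, r4, r0 -> r3=0x1f
body[4] sub  r5, r2, #5 -> r5=0x7f
epilogue: pop r0=0x48, sp=0xc8
prologue pushed ['r0'] at ['0xc7']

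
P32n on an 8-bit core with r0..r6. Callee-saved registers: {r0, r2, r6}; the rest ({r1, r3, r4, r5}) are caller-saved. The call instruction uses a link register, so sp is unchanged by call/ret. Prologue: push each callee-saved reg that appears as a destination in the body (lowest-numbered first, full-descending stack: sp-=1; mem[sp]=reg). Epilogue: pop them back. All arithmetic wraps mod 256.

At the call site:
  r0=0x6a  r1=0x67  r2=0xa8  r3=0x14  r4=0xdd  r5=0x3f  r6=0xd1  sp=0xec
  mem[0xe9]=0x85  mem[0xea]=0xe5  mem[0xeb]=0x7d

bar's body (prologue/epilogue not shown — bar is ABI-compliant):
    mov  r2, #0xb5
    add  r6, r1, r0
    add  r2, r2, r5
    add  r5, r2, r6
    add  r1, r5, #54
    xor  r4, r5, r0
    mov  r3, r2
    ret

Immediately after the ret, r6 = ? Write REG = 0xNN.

REG = 0xd1

prologue: push r2 -> mem[0xeb]=0xa8, sp=0xeb
prologue: push r6 -> mem[0xea]=0xd1, sp=0xea
body[0] mov  r2, #0xb5 -> r2=0xb5
body[1] add  r6, r1, r0 -> r6=0xd1
body[2] add  r2, r2, r5 -> r2=0xf4
body[3] add  r5, r2, r6 -> r5=0xc5
body[4] add  r1, r5, #54 -> r1=0xfb
body[5] xor  r4, r5, r0 -> r4=0xaf
body[6] mov  r3, r2 -> r3=0xf4
epilogue: pop r6=0xd1, sp=0xeb
epilogue: pop r2=0xa8, sp=0xec
r6 is callee-saved -> restored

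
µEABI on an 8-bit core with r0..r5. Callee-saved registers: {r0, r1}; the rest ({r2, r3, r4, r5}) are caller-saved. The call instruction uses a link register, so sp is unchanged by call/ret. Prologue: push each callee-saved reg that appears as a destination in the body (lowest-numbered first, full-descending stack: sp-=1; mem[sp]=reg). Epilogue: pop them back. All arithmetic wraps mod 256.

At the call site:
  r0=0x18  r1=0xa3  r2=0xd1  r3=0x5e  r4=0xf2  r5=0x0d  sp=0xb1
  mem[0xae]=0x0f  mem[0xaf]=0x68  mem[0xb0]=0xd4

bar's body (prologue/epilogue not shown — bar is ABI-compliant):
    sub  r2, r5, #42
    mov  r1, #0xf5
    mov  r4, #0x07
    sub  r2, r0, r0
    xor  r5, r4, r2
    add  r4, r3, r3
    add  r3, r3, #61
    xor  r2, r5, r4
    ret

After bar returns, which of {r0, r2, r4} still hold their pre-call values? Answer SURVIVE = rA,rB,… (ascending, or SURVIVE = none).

prologue: push r1 → mem[0xb0]=0xa3, sp=0xb0
body[0] sub  r2, r5, #42 → r2=0xe3
body[1] mov  r1, #0xf5 → r1=0xf5
body[2] mov  r4, #0x07 → r4=0x07
body[3] sub  r2, r0, r0 → r2=0x00
body[4] xor  r5, r4, r2 → r5=0x07
body[5] add  r4, r3, r3 → r4=0xbc
body[6] add  r3, r3, #61 → r3=0x9b
body[7] xor  r2, r5, r4 → r2=0xbb
epilogue: pop r1=0xa3, sp=0xb1
r0: callee-saved, written=False
r2: caller-saved, written=True
r4: caller-saved, written=True

SURVIVE = r0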